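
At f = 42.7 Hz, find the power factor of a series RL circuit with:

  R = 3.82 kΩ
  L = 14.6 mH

Step 1 — Angular frequency: ω = 2π·f = 2π·42.7 = 268.3 rad/s.
Step 2 — Component impedances:
  R: Z = R = 3820 Ω
  L: Z = jωL = j·268.3·0.0146 = 0 + j3.917 Ω
Step 3 — Series combination: Z_total = R + L = 3820 + j3.917 Ω = 3820∠0.1° Ω.
Step 4 — Power factor: PF = cos(φ) = Re(Z)/|Z| = 3820/3820 = 1.
Step 5 — Type: Im(Z) = 3.917 ⇒ lagging (phase φ = 0.1°).

PF = 1 (lagging, φ = 0.1°)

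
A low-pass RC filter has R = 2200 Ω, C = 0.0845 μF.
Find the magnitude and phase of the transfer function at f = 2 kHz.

Step 1 — Angular frequency: ω = 2π·2000 = 1.257e+04 rad/s.
Step 2 — Transfer function: H(jω) = 1/(1 + jωRC).
Step 3 — Denominator: 1 + jωRC = 1 + j·1.257e+04·2200·8.45e-08 = 1 + j2.336.
Step 4 — H = 0.1549 - j0.3618.
Step 5 — Magnitude: |H| = 0.3935 (-8.1 dB); phase: φ = -66.8°.

|H| = 0.3935 (-8.1 dB), φ = -66.8°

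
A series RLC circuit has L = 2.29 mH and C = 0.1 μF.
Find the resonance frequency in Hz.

Step 1 — Resonance condition Im(Z)=0 gives ω₀ = 1/√(LC).
Step 2 — ω₀ = 1/√(0.00229·1e-07) = 6.608e+04 rad/s.
Step 3 — f₀ = ω₀/(2π) = 1.052e+04 Hz.

f₀ = 1.052e+04 Hz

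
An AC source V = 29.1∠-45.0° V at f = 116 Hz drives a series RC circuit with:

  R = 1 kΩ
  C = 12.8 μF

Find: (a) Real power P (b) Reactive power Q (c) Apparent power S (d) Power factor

Step 1 — Angular frequency: ω = 2π·f = 2π·116 = 728.8 rad/s.
Step 2 — Component impedances:
  R: Z = R = 1000 Ω
  C: Z = 1/(jωC) = -j/(ω·C) = 0 - j107.2 Ω
Step 3 — Series combination: Z_total = R + C = 1000 - j107.2 Ω = 1006∠-6.1° Ω.
Step 4 — Source phasor: V = 29.1∠-45.0° V = 20.58 - j20.58 V.
Step 5 — Current: I = V / Z = 0.02252 - j0.01816 A = 0.02893∠-38.9° A.
Step 6 — Complex power: S = V·I* = 0.8372 - j0.08974 VA.
Step 7 — Real power: P = Re(S) = 0.8372 W.
Step 8 — Reactive power: Q = Im(S) = -0.08974 VAR.
Step 9 — Apparent power: |S| = 0.842 VA.
Step 10 — Power factor: PF = P/|S| = 0.9943 (leading).

(a) P = 0.8372 W  (b) Q = -0.08974 VAR  (c) S = 0.842 VA  (d) PF = 0.9943 (leading)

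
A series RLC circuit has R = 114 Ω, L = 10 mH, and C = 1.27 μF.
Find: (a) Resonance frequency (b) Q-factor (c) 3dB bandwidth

Step 1 — Resonance: ω₀ = 1/√(LC) = 1/√(0.01·1.27e-06) = 8874 rad/s.
Step 2 — f₀ = ω₀/(2π) = 1412 Hz.
Step 3 — Series Q: Q = ω₀L/R = 8874·0.01/114 = 0.7784.
Step 4 — Bandwidth: Δω = ω₀/Q = 1.14e+04 rad/s; BW = Δω/(2π) = 1814 Hz.

(a) f₀ = 1412 Hz  (b) Q = 0.7784  (c) BW = 1814 Hz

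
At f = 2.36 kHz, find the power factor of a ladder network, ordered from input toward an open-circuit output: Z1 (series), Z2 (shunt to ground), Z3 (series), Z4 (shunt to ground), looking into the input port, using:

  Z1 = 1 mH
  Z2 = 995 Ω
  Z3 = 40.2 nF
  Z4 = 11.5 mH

Step 1 — Angular frequency: ω = 2π·f = 2π·2360 = 1.483e+04 rad/s.
Step 2 — Component impedances:
  Z1: Z = jωL = j·1.483e+04·0.001 = 0 + j14.83 Ω
  Z2: Z = R = 995 Ω
  Z3: Z = 1/(jωC) = -j/(ω·C) = 0 - j1678 Ω
  Z4: Z = jωL = j·1.483e+04·0.0115 = 0 + j170.5 Ω
Step 3 — Ladder network (open output): work backward from the far end, alternating series and parallel combinations. Z_in = 692.9 - j442.7 Ω = 822.3∠-32.6° Ω.
Step 4 — Power factor: PF = cos(φ) = Re(Z)/|Z| = 692.94/822.27 = 0.8427.
Step 5 — Type: Im(Z) = -442.7 ⇒ leading (phase φ = -32.6°).

PF = 0.8427 (leading, φ = -32.6°)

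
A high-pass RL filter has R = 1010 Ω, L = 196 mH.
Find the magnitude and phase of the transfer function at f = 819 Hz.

Step 1 — Angular frequency: ω = 2π·819 = 5146 rad/s.
Step 2 — Transfer function: H(jω) = jωL/(R + jωL).
Step 3 — Numerator jωL = j·1009; denominator R + jωL = 1010 + j1009.
Step 4 — H = 0.4993 + j0.5.
Step 5 — Magnitude: |H| = 0.7066 (-3.0 dB); phase: φ = 45.0°.

|H| = 0.7066 (-3.0 dB), φ = 45.0°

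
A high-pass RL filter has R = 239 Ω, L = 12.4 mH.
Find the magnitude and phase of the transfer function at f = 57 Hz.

Step 1 — Angular frequency: ω = 2π·57 = 358.1 rad/s.
Step 2 — Transfer function: H(jω) = jωL/(R + jωL).
Step 3 — Numerator jωL = j·4.441; denominator R + jωL = 239 + j4.441.
Step 4 — H = 0.0003451 + j0.01857.
Step 5 — Magnitude: |H| = 0.01858 (-34.6 dB); phase: φ = 88.9°.

|H| = 0.01858 (-34.6 dB), φ = 88.9°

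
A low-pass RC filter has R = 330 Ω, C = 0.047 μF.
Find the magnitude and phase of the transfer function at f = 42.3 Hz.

Step 1 — Angular frequency: ω = 2π·42.3 = 265.8 rad/s.
Step 2 — Transfer function: H(jω) = 1/(1 + jωRC).
Step 3 — Denominator: 1 + jωRC = 1 + j·265.8·330·4.7e-08 = 1 + j0.004122.
Step 4 — H = 1 - j0.004122.
Step 5 — Magnitude: |H| = 1 (-0.0 dB); phase: φ = -0.2°.

|H| = 1 (-0.0 dB), φ = -0.2°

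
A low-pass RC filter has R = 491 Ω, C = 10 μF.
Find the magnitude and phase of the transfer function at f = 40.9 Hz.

Step 1 — Angular frequency: ω = 2π·40.9 = 257 rad/s.
Step 2 — Transfer function: H(jω) = 1/(1 + jωRC).
Step 3 — Denominator: 1 + jωRC = 1 + j·257·491·1e-05 = 1 + j1.262.
Step 4 — H = 0.3858 - j0.4868.
Step 5 — Magnitude: |H| = 0.6211 (-4.1 dB); phase: φ = -51.6°.

|H| = 0.6211 (-4.1 dB), φ = -51.6°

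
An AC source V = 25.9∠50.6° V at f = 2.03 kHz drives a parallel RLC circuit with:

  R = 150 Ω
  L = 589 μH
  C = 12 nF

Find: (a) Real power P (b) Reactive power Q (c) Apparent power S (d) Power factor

Step 1 — Angular frequency: ω = 2π·f = 2π·2030 = 1.275e+04 rad/s.
Step 2 — Component impedances:
  R: Z = R = 150 Ω
  L: Z = jωL = j·1.275e+04·0.000589 = 0 + j7.513 Ω
  C: Z = 1/(jωC) = -j/(ω·C) = 0 - j6533 Ω
Step 3 — Parallel combination: 1/Z_total = 1/R + 1/L + 1/C; Z_total = 0.3762 + j7.502 Ω = 7.512∠87.1° Ω.
Step 4 — Source phasor: V = 25.9∠50.6° V = 16.44 + j20.01 V.
Step 5 — Current: I = V / Z = 2.771 - j2.052 A = 3.448∠-36.5° A.
Step 6 — Complex power: S = V·I* = 4.472 + j89.19 VA.
Step 7 — Real power: P = Re(S) = 4.472 W.
Step 8 — Reactive power: Q = Im(S) = 89.19 VAR.
Step 9 — Apparent power: |S| = 89.3 VA.
Step 10 — Power factor: PF = P/|S| = 0.05008 (lagging).

(a) P = 4.472 W  (b) Q = 89.19 VAR  (c) S = 89.3 VA  (d) PF = 0.05008 (lagging)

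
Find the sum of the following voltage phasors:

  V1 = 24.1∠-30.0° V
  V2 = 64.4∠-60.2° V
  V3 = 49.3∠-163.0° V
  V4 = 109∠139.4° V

Step 1 — Convert each phasor to rectangular form:
  V1 = 24.1·(cos(-30.0°) + j·sin(-30.0°)) = 20.87 - j12.05 V
  V2 = 64.4·(cos(-60.2°) + j·sin(-60.2°)) = 32.01 - j55.88 V
  V3 = 49.3·(cos(-163.0°) + j·sin(-163.0°)) = -47.15 - j14.41 V
  V4 = 109·(cos(139.4°) + j·sin(139.4°)) = -82.76 + j70.93 V
Step 2 — Sum components: V_total = -77.03 - j11.41 V.
Step 3 — Convert to polar: |V_total| = 77.87 V, ∠V_total = -171.6°.

V_total = 77.87∠-171.6° V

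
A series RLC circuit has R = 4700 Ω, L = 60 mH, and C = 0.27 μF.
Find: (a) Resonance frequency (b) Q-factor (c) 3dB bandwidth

Step 1 — Resonance condition Im(Z)=0 gives ω₀ = 1/√(LC).
Step 2 — ω₀ = 1/√(0.06·2.7e-07) = 7857 rad/s.
Step 3 — f₀ = ω₀/(2π) = 1250 Hz.
Step 4 — Series Q: Q = ω₀L/R = 7857·0.06/4700 = 0.1003.
Step 5 — 3dB bandwidth: Δω = ω₀/Q = 7.833e+04 rad/s; BW = Δω/(2π) = 1.247e+04 Hz.

(a) f₀ = 1250 Hz  (b) Q = 0.1003  (c) BW = 1.247e+04 Hz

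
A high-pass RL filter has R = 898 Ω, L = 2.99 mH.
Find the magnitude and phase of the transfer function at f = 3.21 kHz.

Step 1 — Angular frequency: ω = 2π·3210 = 2.017e+04 rad/s.
Step 2 — Transfer function: H(jω) = jωL/(R + jωL).
Step 3 — Numerator jωL = j·60.31; denominator R + jωL = 898 + j60.31.
Step 4 — H = 0.00449 + j0.06685.
Step 5 — Magnitude: |H| = 0.067 (-23.5 dB); phase: φ = 86.2°.

|H| = 0.067 (-23.5 dB), φ = 86.2°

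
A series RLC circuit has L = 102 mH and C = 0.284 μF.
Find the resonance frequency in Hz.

Step 1 — Resonance condition Im(Z)=0 gives ω₀ = 1/√(LC).
Step 2 — ω₀ = 1/√(0.102·2.84e-07) = 5875 rad/s.
Step 3 — f₀ = ω₀/(2π) = 935.1 Hz.

f₀ = 935.1 Hz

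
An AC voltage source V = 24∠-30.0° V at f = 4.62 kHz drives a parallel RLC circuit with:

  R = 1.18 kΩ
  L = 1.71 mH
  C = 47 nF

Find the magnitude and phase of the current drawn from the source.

Step 1 — Angular frequency: ω = 2π·f = 2π·4620 = 2.903e+04 rad/s.
Step 2 — Component impedances:
  R: Z = R = 1180 Ω
  L: Z = jωL = j·2.903e+04·0.00171 = 0 + j49.64 Ω
  C: Z = 1/(jωC) = -j/(ω·C) = 0 - j733 Ω
Step 3 — Parallel combination: 1/Z_total = 1/R + 1/L + 1/C; Z_total = 2.398 + j53.14 Ω = 53.19∠87.4° Ω.
Step 4 — Source phasor: V = 24∠-30.0° V = 20.78 - j12 V.
Step 5 — Ohm's law: I = V / Z_total = (20.78 - j12) / (2.398 + j53.14) = -0.2078 - j0.4005 A.
Step 6 — Convert to polar: |I| = 0.4512 A, ∠I = -117.4°.

I = 0.4512∠-117.4° A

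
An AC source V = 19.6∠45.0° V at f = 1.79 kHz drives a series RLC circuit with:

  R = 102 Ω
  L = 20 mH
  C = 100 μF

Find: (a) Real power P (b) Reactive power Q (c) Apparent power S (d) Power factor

Step 1 — Angular frequency: ω = 2π·f = 2π·1790 = 1.125e+04 rad/s.
Step 2 — Component impedances:
  R: Z = R = 102 Ω
  L: Z = jωL = j·1.125e+04·0.02 = 0 + j224.9 Ω
  C: Z = 1/(jωC) = -j/(ω·C) = 0 - j0.8891 Ω
Step 3 — Series combination: Z_total = R + L + C = 102 + j224 Ω = 246.2∠65.5° Ω.
Step 4 — Source phasor: V = 19.6∠45.0° V = 13.86 + j13.86 V.
Step 5 — Current: I = V / Z = 0.07457 - j0.02791 A = 0.07962∠-20.5° A.
Step 6 — Complex power: S = V·I* = 0.6466 + j1.42 VA.
Step 7 — Real power: P = Re(S) = 0.6466 W.
Step 8 — Reactive power: Q = Im(S) = 1.42 VAR.
Step 9 — Apparent power: |S| = 1.561 VA.
Step 10 — Power factor: PF = P/|S| = 0.4143 (lagging).

(a) P = 0.6466 W  (b) Q = 1.42 VAR  (c) S = 1.561 VA  (d) PF = 0.4143 (lagging)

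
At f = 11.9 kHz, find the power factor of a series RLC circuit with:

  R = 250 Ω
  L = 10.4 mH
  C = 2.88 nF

Step 1 — Angular frequency: ω = 2π·f = 2π·1.19e+04 = 7.477e+04 rad/s.
Step 2 — Component impedances:
  R: Z = R = 250 Ω
  L: Z = jωL = j·7.477e+04·0.0104 = 0 + j777.6 Ω
  C: Z = 1/(jωC) = -j/(ω·C) = 0 - j4644 Ω
Step 3 — Series combination: Z_total = R + L + C = 250 - j3866 Ω = 3874∠-86.3° Ω.
Step 4 — Power factor: PF = cos(φ) = Re(Z)/|Z| = 250/3874 = 0.06453.
Step 5 — Type: Im(Z) = -3866 ⇒ leading (phase φ = -86.3°).

PF = 0.06453 (leading, φ = -86.3°)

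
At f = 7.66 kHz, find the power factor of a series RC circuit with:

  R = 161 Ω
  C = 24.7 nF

Step 1 — Angular frequency: ω = 2π·f = 2π·7660 = 4.813e+04 rad/s.
Step 2 — Component impedances:
  R: Z = R = 161 Ω
  C: Z = 1/(jωC) = -j/(ω·C) = 0 - j841.2 Ω
Step 3 — Series combination: Z_total = R + C = 161 - j841.2 Ω = 856.5∠-79.2° Ω.
Step 4 — Power factor: PF = cos(φ) = Re(Z)/|Z| = 161/856.5 = 0.188.
Step 5 — Type: Im(Z) = -841.2 ⇒ leading (phase φ = -79.2°).

PF = 0.188 (leading, φ = -79.2°)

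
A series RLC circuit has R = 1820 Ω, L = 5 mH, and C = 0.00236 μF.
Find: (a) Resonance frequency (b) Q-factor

Step 1 — Resonance condition Im(Z)=0 gives ω₀ = 1/√(LC).
Step 2 — ω₀ = 1/√(0.005·2.36e-09) = 2.911e+05 rad/s.
Step 3 — f₀ = ω₀/(2π) = 4.633e+04 Hz.
Step 4 — Series Q: Q = ω₀L/R = 2.911e+05·0.005/1820 = 0.7998.

(a) f₀ = 4.633e+04 Hz  (b) Q = 0.7998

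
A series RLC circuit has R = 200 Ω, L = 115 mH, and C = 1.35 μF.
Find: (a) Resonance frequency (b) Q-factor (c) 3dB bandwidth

Step 1 — Resonance condition Im(Z)=0 gives ω₀ = 1/√(LC).
Step 2 — ω₀ = 1/√(0.115·1.35e-06) = 2538 rad/s.
Step 3 — f₀ = ω₀/(2π) = 403.9 Hz.
Step 4 — Series Q: Q = ω₀L/R = 2538·0.115/200 = 1.459.
Step 5 — 3dB bandwidth: Δω = ω₀/Q = 1739 rad/s; BW = Δω/(2π) = 276.8 Hz.

(a) f₀ = 403.9 Hz  (b) Q = 1.459  (c) BW = 276.8 Hz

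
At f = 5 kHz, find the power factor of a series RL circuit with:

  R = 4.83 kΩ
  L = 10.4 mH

Step 1 — Angular frequency: ω = 2π·f = 2π·5000 = 3.142e+04 rad/s.
Step 2 — Component impedances:
  R: Z = R = 4830 Ω
  L: Z = jωL = j·3.142e+04·0.0104 = 0 + j326.7 Ω
Step 3 — Series combination: Z_total = R + L = 4830 + j326.7 Ω = 4841∠3.9° Ω.
Step 4 — Power factor: PF = cos(φ) = Re(Z)/|Z| = 4830/4841 = 0.9977.
Step 5 — Type: Im(Z) = 326.7 ⇒ lagging (phase φ = 3.9°).

PF = 0.9977 (lagging, φ = 3.9°)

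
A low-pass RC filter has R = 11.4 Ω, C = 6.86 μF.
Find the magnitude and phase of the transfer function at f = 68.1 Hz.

Step 1 — Angular frequency: ω = 2π·68.1 = 427.9 rad/s.
Step 2 — Transfer function: H(jω) = 1/(1 + jωRC).
Step 3 — Denominator: 1 + jωRC = 1 + j·427.9·11.4·6.86e-06 = 1 + j0.03346.
Step 4 — H = 0.9989 - j0.03342.
Step 5 — Magnitude: |H| = 0.9994 (-0.0 dB); phase: φ = -1.9°.

|H| = 0.9994 (-0.0 dB), φ = -1.9°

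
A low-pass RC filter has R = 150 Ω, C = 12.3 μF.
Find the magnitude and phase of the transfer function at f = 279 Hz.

Step 1 — Angular frequency: ω = 2π·279 = 1753 rad/s.
Step 2 — Transfer function: H(jω) = 1/(1 + jωRC).
Step 3 — Denominator: 1 + jωRC = 1 + j·1753·150·1.23e-05 = 1 + j3.234.
Step 4 — H = 0.08725 - j0.2822.
Step 5 — Magnitude: |H| = 0.2954 (-10.6 dB); phase: φ = -72.8°.

|H| = 0.2954 (-10.6 dB), φ = -72.8°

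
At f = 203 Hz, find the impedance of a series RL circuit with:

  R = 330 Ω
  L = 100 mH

Step 1 — Angular frequency: ω = 2π·f = 2π·203 = 1275 rad/s.
Step 2 — Component impedances:
  R: Z = R = 330 Ω
  L: Z = jωL = j·1275·0.1 = 0 + j127.5 Ω
Step 3 — Series combination: Z_total = R + L = 330 + j127.5 Ω = 353.8∠21.1° Ω.

Z = 330 + j127.5 Ω = 353.8∠21.1° Ω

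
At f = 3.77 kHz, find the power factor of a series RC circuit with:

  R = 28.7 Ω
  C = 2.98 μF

Step 1 — Angular frequency: ω = 2π·f = 2π·3770 = 2.369e+04 rad/s.
Step 2 — Component impedances:
  R: Z = R = 28.7 Ω
  C: Z = 1/(jωC) = -j/(ω·C) = 0 - j14.17 Ω
Step 3 — Series combination: Z_total = R + C = 28.7 - j14.17 Ω = 32.01∠-26.3° Ω.
Step 4 — Power factor: PF = cos(φ) = Re(Z)/|Z| = 28.7/32.006 = 0.8967.
Step 5 — Type: Im(Z) = -14.17 ⇒ leading (phase φ = -26.3°).

PF = 0.8967 (leading, φ = -26.3°)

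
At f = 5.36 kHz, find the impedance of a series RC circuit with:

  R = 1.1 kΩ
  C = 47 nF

Step 1 — Angular frequency: ω = 2π·f = 2π·5360 = 3.368e+04 rad/s.
Step 2 — Component impedances:
  R: Z = R = 1100 Ω
  C: Z = 1/(jωC) = -j/(ω·C) = 0 - j631.8 Ω
Step 3 — Series combination: Z_total = R + C = 1100 - j631.8 Ω = 1269∠-29.9° Ω.

Z = 1100 - j631.8 Ω = 1269∠-29.9° Ω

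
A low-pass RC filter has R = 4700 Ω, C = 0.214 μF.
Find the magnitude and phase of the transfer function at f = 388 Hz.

Step 1 — Angular frequency: ω = 2π·388 = 2438 rad/s.
Step 2 — Transfer function: H(jω) = 1/(1 + jωRC).
Step 3 — Denominator: 1 + jωRC = 1 + j·2438·4700·2.14e-07 = 1 + j2.452.
Step 4 — H = 0.1426 - j0.3497.
Step 5 — Magnitude: |H| = 0.3776 (-8.5 dB); phase: φ = -67.8°.

|H| = 0.3776 (-8.5 dB), φ = -67.8°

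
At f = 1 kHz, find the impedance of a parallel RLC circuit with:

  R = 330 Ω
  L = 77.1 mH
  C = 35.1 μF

Step 1 — Angular frequency: ω = 2π·f = 2π·1000 = 6283 rad/s.
Step 2 — Component impedances:
  R: Z = R = 330 Ω
  L: Z = jωL = j·6283·0.0771 = 0 + j484.4 Ω
  C: Z = 1/(jωC) = -j/(ω·C) = 0 - j4.534 Ω
Step 3 — Parallel combination: 1/Z_total = 1/R + 1/L + 1/C; Z_total = 0.06347 - j4.576 Ω = 4.577∠-89.2° Ω.

Z = 0.06347 - j4.576 Ω = 4.577∠-89.2° Ω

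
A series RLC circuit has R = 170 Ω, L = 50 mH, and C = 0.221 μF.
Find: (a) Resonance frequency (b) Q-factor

Step 1 — Resonance condition Im(Z)=0 gives ω₀ = 1/√(LC).
Step 2 — ω₀ = 1/√(0.05·2.21e-07) = 9513 rad/s.
Step 3 — f₀ = ω₀/(2π) = 1514 Hz.
Step 4 — Series Q: Q = ω₀L/R = 9513·0.05/170 = 2.798.

(a) f₀ = 1514 Hz  (b) Q = 2.798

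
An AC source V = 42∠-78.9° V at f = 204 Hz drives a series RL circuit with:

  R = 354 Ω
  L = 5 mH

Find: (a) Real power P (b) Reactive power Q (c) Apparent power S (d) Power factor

Step 1 — Angular frequency: ω = 2π·f = 2π·204 = 1282 rad/s.
Step 2 — Component impedances:
  R: Z = R = 354 Ω
  L: Z = jωL = j·1282·0.005 = 0 + j6.409 Ω
Step 3 — Series combination: Z_total = R + L = 354 + j6.409 Ω = 354.1∠1.0° Ω.
Step 4 — Source phasor: V = 42∠-78.9° V = 8.086 - j41.21 V.
Step 5 — Current: I = V / Z = 0.02073 - j0.1168 A = 0.1186∠-79.9° A.
Step 6 — Complex power: S = V·I* = 4.981 + j0.09018 VA.
Step 7 — Real power: P = Re(S) = 4.981 W.
Step 8 — Reactive power: Q = Im(S) = 0.09018 VAR.
Step 9 — Apparent power: |S| = 4.982 VA.
Step 10 — Power factor: PF = P/|S| = 0.9998 (lagging).

(a) P = 4.981 W  (b) Q = 0.09018 VAR  (c) S = 4.982 VA  (d) PF = 0.9998 (lagging)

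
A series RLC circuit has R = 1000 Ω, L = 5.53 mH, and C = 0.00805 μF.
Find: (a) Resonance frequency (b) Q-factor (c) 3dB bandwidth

Step 1 — Resonance: ω₀ = 1/√(LC) = 1/√(0.00553·8.05e-09) = 1.499e+05 rad/s.
Step 2 — f₀ = ω₀/(2π) = 2.385e+04 Hz.
Step 3 — Series Q: Q = ω₀L/R = 1.499e+05·0.00553/1000 = 0.8288.
Step 4 — Bandwidth: Δω = ω₀/Q = 1.808e+05 rad/s; BW = Δω/(2π) = 2.878e+04 Hz.

(a) f₀ = 2.385e+04 Hz  (b) Q = 0.8288  (c) BW = 2.878e+04 Hz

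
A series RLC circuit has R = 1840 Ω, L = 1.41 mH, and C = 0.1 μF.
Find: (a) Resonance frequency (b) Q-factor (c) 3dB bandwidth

Step 1 — Resonance: ω₀ = 1/√(LC) = 1/√(0.00141·1e-07) = 8.422e+04 rad/s.
Step 2 — f₀ = ω₀/(2π) = 1.34e+04 Hz.
Step 3 — Series Q: Q = ω₀L/R = 8.422e+04·0.00141/1840 = 0.06453.
Step 4 — Bandwidth: Δω = ω₀/Q = 1.305e+06 rad/s; BW = Δω/(2π) = 2.077e+05 Hz.

(a) f₀ = 1.34e+04 Hz  (b) Q = 0.06453  (c) BW = 2.077e+05 Hz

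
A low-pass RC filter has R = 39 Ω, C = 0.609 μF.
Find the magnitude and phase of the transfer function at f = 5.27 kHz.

Step 1 — Angular frequency: ω = 2π·5270 = 3.311e+04 rad/s.
Step 2 — Transfer function: H(jω) = 1/(1 + jωRC).
Step 3 — Denominator: 1 + jωRC = 1 + j·3.311e+04·39·6.09e-07 = 1 + j0.7865.
Step 4 — H = 0.6179 - j0.4859.
Step 5 — Magnitude: |H| = 0.786 (-2.1 dB); phase: φ = -38.2°.

|H| = 0.786 (-2.1 dB), φ = -38.2°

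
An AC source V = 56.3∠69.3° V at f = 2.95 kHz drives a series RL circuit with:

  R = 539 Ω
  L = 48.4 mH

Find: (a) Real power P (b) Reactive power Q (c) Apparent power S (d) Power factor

Step 1 — Angular frequency: ω = 2π·f = 2π·2950 = 1.854e+04 rad/s.
Step 2 — Component impedances:
  R: Z = R = 539 Ω
  L: Z = jωL = j·1.854e+04·0.0484 = 0 + j897.1 Ω
Step 3 — Series combination: Z_total = R + L = 539 + j897.1 Ω = 1047∠59.0° Ω.
Step 4 — Source phasor: V = 56.3∠69.3° V = 19.9 + j52.67 V.
Step 5 — Current: I = V / Z = 0.05293 + j0.009617 A = 0.05379∠10.3° A.
Step 6 — Complex power: S = V·I* = 1.56 + j2.596 VA.
Step 7 — Real power: P = Re(S) = 1.56 W.
Step 8 — Reactive power: Q = Im(S) = 2.596 VAR.
Step 9 — Apparent power: |S| = 3.029 VA.
Step 10 — Power factor: PF = P/|S| = 0.515 (lagging).

(a) P = 1.56 W  (b) Q = 2.596 VAR  (c) S = 3.029 VA  (d) PF = 0.515 (lagging)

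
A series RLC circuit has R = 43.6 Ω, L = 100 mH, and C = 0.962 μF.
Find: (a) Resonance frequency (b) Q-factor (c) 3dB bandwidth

Step 1 — Resonance: ω₀ = 1/√(LC) = 1/√(0.1·9.62e-07) = 3224 rad/s.
Step 2 — f₀ = ω₀/(2π) = 513.1 Hz.
Step 3 — Series Q: Q = ω₀L/R = 3224·0.1/43.6 = 7.395.
Step 4 — Bandwidth: Δω = ω₀/Q = 436 rad/s; BW = Δω/(2π) = 69.39 Hz.

(a) f₀ = 513.1 Hz  (b) Q = 7.395  (c) BW = 69.39 Hz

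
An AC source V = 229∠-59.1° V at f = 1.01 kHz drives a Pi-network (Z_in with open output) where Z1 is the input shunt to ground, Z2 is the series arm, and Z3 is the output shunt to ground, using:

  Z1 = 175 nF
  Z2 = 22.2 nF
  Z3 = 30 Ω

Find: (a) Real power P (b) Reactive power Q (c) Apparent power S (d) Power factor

Step 1 — Angular frequency: ω = 2π·f = 2π·1010 = 6346 rad/s.
Step 2 — Component impedances:
  Z1: Z = 1/(jωC) = -j/(ω·C) = 0 - j900.5 Ω
  Z2: Z = 1/(jωC) = -j/(ω·C) = 0 - j7098 Ω
  Z3: Z = R = 30 Ω
Step 3 — With open output, the series arm Z2 and the output shunt Z3 appear in series to ground: Z2 + Z3 = 30 - j7098 Ω.
Step 4 — Parallel with input shunt Z1: Z_in = Z1 || (Z2 + Z3) = 0.3802 - j799.1 Ω = 799.1∠-90.0° Ω.
Step 5 — Source phasor: V = 229∠-59.1° V = 117.6 - j196.5 V.
Step 6 — Current: I = V / Z = 0.246 + j0.1471 A = 0.2866∠30.9° A.
Step 7 — Complex power: S = V·I* = 0.03122 - j65.63 VA.
Step 8 — Real power: P = Re(S) = 0.03122 W.
Step 9 — Reactive power: Q = Im(S) = -65.63 VAR.
Step 10 — Apparent power: |S| = 65.63 VA.
Step 11 — Power factor: PF = P/|S| = 0.0004758 (leading).

(a) P = 0.03122 W  (b) Q = -65.63 VAR  (c) S = 65.63 VA  (d) PF = 0.0004758 (leading)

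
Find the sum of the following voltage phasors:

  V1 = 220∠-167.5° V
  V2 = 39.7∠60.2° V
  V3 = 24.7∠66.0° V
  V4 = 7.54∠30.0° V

Step 1 — Convert each phasor to rectangular form:
  V1 = 220·(cos(-167.5°) + j·sin(-167.5°)) = -214.8 - j47.62 V
  V2 = 39.7·(cos(60.2°) + j·sin(60.2°)) = 19.73 + j34.45 V
  V3 = 24.7·(cos(66.0°) + j·sin(66.0°)) = 10.05 + j22.56 V
  V4 = 7.54·(cos(30.0°) + j·sin(30.0°)) = 6.53 + j3.77 V
Step 2 — Sum components: V_total = -178.5 + j13.17 V.
Step 3 — Convert to polar: |V_total| = 179 V, ∠V_total = 175.8°.

V_total = 179∠175.8° V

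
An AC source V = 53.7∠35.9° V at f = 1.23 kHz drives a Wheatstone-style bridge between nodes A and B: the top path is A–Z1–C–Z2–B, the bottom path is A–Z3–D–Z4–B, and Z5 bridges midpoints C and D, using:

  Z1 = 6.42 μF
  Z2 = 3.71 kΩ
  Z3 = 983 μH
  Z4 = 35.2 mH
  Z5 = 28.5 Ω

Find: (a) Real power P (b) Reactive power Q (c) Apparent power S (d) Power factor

Step 1 — Angular frequency: ω = 2π·f = 2π·1230 = 7728 rad/s.
Step 2 — Component impedances:
  Z1: Z = 1/(jωC) = -j/(ω·C) = 0 - j20.15 Ω
  Z2: Z = R = 3710 Ω
  Z3: Z = jωL = j·7728·0.000983 = 0 + j7.597 Ω
  Z4: Z = jωL = j·7728·0.0352 = 0 + j272 Ω
  Z5: Z = R = 28.5 Ω
Step 3 — Bridge requires nodal analysis (the Z5 bridge couples midpoints C and D, so the two paths cannot be reduced to a simple series/parallel combination). Setting node B to ground and injecting 1 A at node A, the 3-node admittance system at A, C, D solves to V_A = Z_AB = 22.49 + j279.3 Ω = 280.2∠85.4° Ω.
Step 4 — Source phasor: V = 53.7∠35.9° V = 43.5 + j31.49 V.
Step 5 — Current: I = V / Z = 0.1245 - j0.1457 A = 0.1916∠-49.5° A.
Step 6 — Complex power: S = V·I* = 0.8256 + j10.26 VA.
Step 7 — Real power: P = Re(S) = 0.8256 W.
Step 8 — Reactive power: Q = Im(S) = 10.26 VAR.
Step 9 — Apparent power: |S| = 10.29 VA.
Step 10 — Power factor: PF = P/|S| = 0.08024 (lagging).

(a) P = 0.8256 W  (b) Q = 10.26 VAR  (c) S = 10.29 VA  (d) PF = 0.08024 (lagging)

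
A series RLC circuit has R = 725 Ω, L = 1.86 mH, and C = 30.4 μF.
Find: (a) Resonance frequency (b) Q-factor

Step 1 — Resonance condition Im(Z)=0 gives ω₀ = 1/√(LC).
Step 2 — ω₀ = 1/√(0.00186·3.04e-05) = 4205 rad/s.
Step 3 — f₀ = ω₀/(2π) = 669.3 Hz.
Step 4 — Series Q: Q = ω₀L/R = 4205·0.00186/725 = 0.01079.

(a) f₀ = 669.3 Hz  (b) Q = 0.01079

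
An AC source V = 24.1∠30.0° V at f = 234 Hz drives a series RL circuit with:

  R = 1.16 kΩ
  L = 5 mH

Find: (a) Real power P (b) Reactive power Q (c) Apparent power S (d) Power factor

Step 1 — Angular frequency: ω = 2π·f = 2π·234 = 1470 rad/s.
Step 2 — Component impedances:
  R: Z = R = 1160 Ω
  L: Z = jωL = j·1470·0.005 = 0 + j7.351 Ω
Step 3 — Series combination: Z_total = R + L = 1160 + j7.351 Ω = 1160∠0.4° Ω.
Step 4 — Source phasor: V = 24.1∠30.0° V = 20.87 + j12.05 V.
Step 5 — Current: I = V / Z = 0.01806 + j0.01027 A = 0.02078∠29.6° A.
Step 6 — Complex power: S = V·I* = 0.5007 + j0.003173 VA.
Step 7 — Real power: P = Re(S) = 0.5007 W.
Step 8 — Reactive power: Q = Im(S) = 0.003173 VAR.
Step 9 — Apparent power: |S| = 0.5007 VA.
Step 10 — Power factor: PF = P/|S| = 1 (lagging).

(a) P = 0.5007 W  (b) Q = 0.003173 VAR  (c) S = 0.5007 VA  (d) PF = 1 (lagging)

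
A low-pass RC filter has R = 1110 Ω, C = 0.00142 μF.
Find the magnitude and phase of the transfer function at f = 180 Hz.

Step 1 — Angular frequency: ω = 2π·180 = 1131 rad/s.
Step 2 — Transfer function: H(jω) = 1/(1 + jωRC).
Step 3 — Denominator: 1 + jωRC = 1 + j·1131·1110·1.42e-09 = 1 + j0.001783.
Step 4 — H = 1 - j0.001783.
Step 5 — Magnitude: |H| = 1 (-0.0 dB); phase: φ = -0.1°.

|H| = 1 (-0.0 dB), φ = -0.1°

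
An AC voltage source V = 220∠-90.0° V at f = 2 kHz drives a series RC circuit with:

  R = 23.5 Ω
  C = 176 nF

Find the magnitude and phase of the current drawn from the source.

Step 1 — Angular frequency: ω = 2π·f = 2π·2000 = 1.257e+04 rad/s.
Step 2 — Component impedances:
  R: Z = R = 23.5 Ω
  C: Z = 1/(jωC) = -j/(ω·C) = 0 - j452.1 Ω
Step 3 — Series combination: Z_total = R + C = 23.5 - j452.1 Ω = 452.8∠-87.0° Ω.
Step 4 — Source phasor: V = 220∠-90.0° V = 0 - j220 V.
Step 5 — Ohm's law: I = V / Z_total = (0 - j220) / (23.5 - j452.1) = 0.4853 - j0.02522 A.
Step 6 — Convert to polar: |I| = 0.4859 A, ∠I = -3.0°.

I = 0.4859∠-3.0° A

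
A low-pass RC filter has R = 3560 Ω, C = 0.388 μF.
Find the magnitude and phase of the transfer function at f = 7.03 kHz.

Step 1 — Angular frequency: ω = 2π·7030 = 4.417e+04 rad/s.
Step 2 — Transfer function: H(jω) = 1/(1 + jωRC).
Step 3 — Denominator: 1 + jωRC = 1 + j·4.417e+04·3560·3.88e-07 = 1 + j61.01.
Step 4 — H = 0.0002686 - j0.01639.
Step 5 — Magnitude: |H| = 0.01639 (-35.7 dB); phase: φ = -89.1°.

|H| = 0.01639 (-35.7 dB), φ = -89.1°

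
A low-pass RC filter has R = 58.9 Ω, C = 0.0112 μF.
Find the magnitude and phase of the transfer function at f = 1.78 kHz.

Step 1 — Angular frequency: ω = 2π·1780 = 1.118e+04 rad/s.
Step 2 — Transfer function: H(jω) = 1/(1 + jωRC).
Step 3 — Denominator: 1 + jωRC = 1 + j·1.118e+04·58.9·1.12e-08 = 1 + j0.007378.
Step 4 — H = 0.9999 - j0.007378.
Step 5 — Magnitude: |H| = 1 (-0.0 dB); phase: φ = -0.4°.

|H| = 1 (-0.0 dB), φ = -0.4°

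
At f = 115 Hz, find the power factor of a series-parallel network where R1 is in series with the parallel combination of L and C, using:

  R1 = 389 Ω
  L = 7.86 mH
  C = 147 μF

Step 1 — Angular frequency: ω = 2π·f = 2π·115 = 722.6 rad/s.
Step 2 — Component impedances:
  R1: Z = R = 389 Ω
  L: Z = jωL = j·722.6·0.00786 = 0 + j5.679 Ω
  C: Z = 1/(jωC) = -j/(ω·C) = 0 - j9.415 Ω
Step 3 — Parallel branch: L || C = 1/(1/L + 1/C) = 0 + j14.31 Ω.
Step 4 — Series with R1: Z_total = R1 + (L || C) = 389 + j14.31 Ω = 389.3∠2.1° Ω.
Step 5 — Power factor: PF = cos(φ) = Re(Z)/|Z| = 389/389.26 = 0.9993.
Step 6 — Type: Im(Z) = 14.31 ⇒ lagging (phase φ = 2.1°).

PF = 0.9993 (lagging, φ = 2.1°)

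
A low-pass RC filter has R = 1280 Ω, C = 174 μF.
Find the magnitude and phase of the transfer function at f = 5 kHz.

Step 1 — Angular frequency: ω = 2π·5000 = 3.142e+04 rad/s.
Step 2 — Transfer function: H(jω) = 1/(1 + jωRC).
Step 3 — Denominator: 1 + jωRC = 1 + j·3.142e+04·1280·0.000174 = 1 + j6997.
Step 4 — H = 2.043e-08 - j0.0001429.
Step 5 — Magnitude: |H| = 0.0001429 (-76.9 dB); phase: φ = -90.0°.

|H| = 0.0001429 (-76.9 dB), φ = -90.0°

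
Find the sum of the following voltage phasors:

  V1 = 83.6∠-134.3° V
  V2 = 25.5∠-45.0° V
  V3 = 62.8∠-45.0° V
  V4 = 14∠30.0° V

Step 1 — Convert each phasor to rectangular form:
  V1 = 83.6·(cos(-134.3°) + j·sin(-134.3°)) = -58.39 - j59.83 V
  V2 = 25.5·(cos(-45.0°) + j·sin(-45.0°)) = 18.03 - j18.03 V
  V3 = 62.8·(cos(-45.0°) + j·sin(-45.0°)) = 44.41 - j44.41 V
  V4 = 14·(cos(30.0°) + j·sin(30.0°)) = 12.12 + j7 V
Step 2 — Sum components: V_total = 16.17 - j115.3 V.
Step 3 — Convert to polar: |V_total| = 116.4 V, ∠V_total = -82.0°.

V_total = 116.4∠-82.0° V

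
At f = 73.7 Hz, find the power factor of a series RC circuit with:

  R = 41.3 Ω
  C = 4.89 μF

Step 1 — Angular frequency: ω = 2π·f = 2π·73.7 = 463.1 rad/s.
Step 2 — Component impedances:
  R: Z = R = 41.3 Ω
  C: Z = 1/(jωC) = -j/(ω·C) = 0 - j441.6 Ω
Step 3 — Series combination: Z_total = R + C = 41.3 - j441.6 Ω = 443.5∠-84.7° Ω.
Step 4 — Power factor: PF = cos(φ) = Re(Z)/|Z| = 41.3/443.54 = 0.09311.
Step 5 — Type: Im(Z) = -441.6 ⇒ leading (phase φ = -84.7°).

PF = 0.09311 (leading, φ = -84.7°)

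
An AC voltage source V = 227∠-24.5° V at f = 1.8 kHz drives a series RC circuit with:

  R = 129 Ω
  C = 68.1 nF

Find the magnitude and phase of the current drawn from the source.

Step 1 — Angular frequency: ω = 2π·f = 2π·1800 = 1.131e+04 rad/s.
Step 2 — Component impedances:
  R: Z = R = 129 Ω
  C: Z = 1/(jωC) = -j/(ω·C) = 0 - j1298 Ω
Step 3 — Series combination: Z_total = R + C = 129 - j1298 Ω = 1305∠-84.3° Ω.
Step 4 — Source phasor: V = 227∠-24.5° V = 206.6 - j94.14 V.
Step 5 — Ohm's law: I = V / Z_total = (206.6 - j94.14) / (129 - j1298) = 0.08745 + j0.1504 A.
Step 6 — Convert to polar: |I| = 0.174 A, ∠I = 59.8°.

I = 0.174∠59.8° A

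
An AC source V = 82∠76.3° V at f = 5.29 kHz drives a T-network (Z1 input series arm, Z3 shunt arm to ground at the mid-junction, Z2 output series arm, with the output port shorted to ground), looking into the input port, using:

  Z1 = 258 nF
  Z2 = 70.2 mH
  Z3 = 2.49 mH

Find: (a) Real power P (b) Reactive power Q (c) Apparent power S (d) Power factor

Step 1 — Angular frequency: ω = 2π·f = 2π·5290 = 3.324e+04 rad/s.
Step 2 — Component impedances:
  Z1: Z = 1/(jωC) = -j/(ω·C) = 0 - j116.6 Ω
  Z2: Z = jωL = j·3.324e+04·0.0702 = 0 + j2333 Ω
  Z3: Z = jωL = j·3.324e+04·0.00249 = 0 + j82.76 Ω
Step 3 — With the output port shorted to ground, the output series arm Z2 runs from the junction to ground; the shunt arm Z3 also runs from the junction to ground. They appear in parallel: Z3 || Z2 = 0 + j79.93 Ω.
Step 4 — Series with input arm Z1: Z_in = Z1 + (Z3 || Z2) = 0 - j36.68 Ω = 36.68∠-90.0° Ω.
Step 5 — Source phasor: V = 82∠76.3° V = 19.42 + j79.67 V.
Step 6 — Current: I = V / Z = -2.172 + j0.5294 A = 2.235∠166.3° A.
Step 7 — Complex power: S = V·I* = 0 - j183.3 VA.
Step 8 — Real power: P = Re(S) = 0 W.
Step 9 — Reactive power: Q = Im(S) = -183.3 VAR.
Step 10 — Apparent power: |S| = 183.3 VA.
Step 11 — Power factor: PF = P/|S| = 0 (leading).

(a) P = 0 W  (b) Q = -183.3 VAR  (c) S = 183.3 VA  (d) PF = 0 (leading)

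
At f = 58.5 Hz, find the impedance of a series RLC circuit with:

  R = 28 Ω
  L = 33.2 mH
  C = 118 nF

Step 1 — Angular frequency: ω = 2π·f = 2π·58.5 = 367.6 rad/s.
Step 2 — Component impedances:
  R: Z = R = 28 Ω
  L: Z = jωL = j·367.6·0.0332 = 0 + j12.2 Ω
  C: Z = 1/(jωC) = -j/(ω·C) = 0 - j2.306e+04 Ω
Step 3 — Series combination: Z_total = R + L + C = 28 - j2.304e+04 Ω = 2.304e+04∠-89.9° Ω.

Z = 28 - j2.304e+04 Ω = 2.304e+04∠-89.9° Ω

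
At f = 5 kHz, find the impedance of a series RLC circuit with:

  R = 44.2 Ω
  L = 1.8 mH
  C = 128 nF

Step 1 — Angular frequency: ω = 2π·f = 2π·5000 = 3.142e+04 rad/s.
Step 2 — Component impedances:
  R: Z = R = 44.2 Ω
  L: Z = jωL = j·3.142e+04·0.0018 = 0 + j56.55 Ω
  C: Z = 1/(jωC) = -j/(ω·C) = 0 - j248.7 Ω
Step 3 — Series combination: Z_total = R + L + C = 44.2 - j192.1 Ω = 197.1∠-77.0° Ω.

Z = 44.2 - j192.1 Ω = 197.1∠-77.0° Ω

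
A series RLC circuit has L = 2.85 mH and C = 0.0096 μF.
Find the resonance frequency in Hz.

Step 1 — Resonance condition Im(Z)=0 gives ω₀ = 1/√(LC).
Step 2 — ω₀ = 1/√(0.00285·9.6e-09) = 1.912e+05 rad/s.
Step 3 — f₀ = ω₀/(2π) = 3.043e+04 Hz.

f₀ = 3.043e+04 Hz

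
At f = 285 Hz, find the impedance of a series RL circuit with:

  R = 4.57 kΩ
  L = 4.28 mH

Step 1 — Angular frequency: ω = 2π·f = 2π·285 = 1791 rad/s.
Step 2 — Component impedances:
  R: Z = R = 4570 Ω
  L: Z = jωL = j·1791·0.00428 = 0 + j7.664 Ω
Step 3 — Series combination: Z_total = R + L = 4570 + j7.664 Ω = 4570∠0.1° Ω.

Z = 4570 + j7.664 Ω = 4570∠0.1° Ω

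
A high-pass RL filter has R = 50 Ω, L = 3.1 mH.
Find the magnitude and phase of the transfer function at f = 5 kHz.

Step 1 — Angular frequency: ω = 2π·5000 = 3.142e+04 rad/s.
Step 2 — Transfer function: H(jω) = jωL/(R + jωL).
Step 3 — Numerator jωL = j·97.39; denominator R + jωL = 50 + j97.39.
Step 4 — H = 0.7914 + j0.4063.
Step 5 — Magnitude: |H| = 0.8896 (-1.0 dB); phase: φ = 27.2°.

|H| = 0.8896 (-1.0 dB), φ = 27.2°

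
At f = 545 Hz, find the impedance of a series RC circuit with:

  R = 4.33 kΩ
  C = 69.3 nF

Step 1 — Angular frequency: ω = 2π·f = 2π·545 = 3424 rad/s.
Step 2 — Component impedances:
  R: Z = R = 4330 Ω
  C: Z = 1/(jωC) = -j/(ω·C) = 0 - j4214 Ω
Step 3 — Series combination: Z_total = R + C = 4330 - j4214 Ω = 6042∠-44.2° Ω.

Z = 4330 - j4214 Ω = 6042∠-44.2° Ω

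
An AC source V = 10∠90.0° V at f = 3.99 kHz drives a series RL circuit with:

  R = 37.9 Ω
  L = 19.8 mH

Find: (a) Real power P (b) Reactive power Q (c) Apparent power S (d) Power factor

Step 1 — Angular frequency: ω = 2π·f = 2π·3990 = 2.507e+04 rad/s.
Step 2 — Component impedances:
  R: Z = R = 37.9 Ω
  L: Z = jωL = j·2.507e+04·0.0198 = 0 + j496.4 Ω
Step 3 — Series combination: Z_total = R + L = 37.9 + j496.4 Ω = 497.8∠85.6° Ω.
Step 4 — Source phasor: V = 10∠90.0° V = 0 + j10 V.
Step 5 — Current: I = V / Z = 0.02003 + j0.001529 A = 0.02009∠4.4° A.
Step 6 — Complex power: S = V·I* = 0.01529 + j0.2003 VA.
Step 7 — Real power: P = Re(S) = 0.01529 W.
Step 8 — Reactive power: Q = Im(S) = 0.2003 VAR.
Step 9 — Apparent power: |S| = 0.2009 VA.
Step 10 — Power factor: PF = P/|S| = 0.07613 (lagging).

(a) P = 0.01529 W  (b) Q = 0.2003 VAR  (c) S = 0.2009 VA  (d) PF = 0.07613 (lagging)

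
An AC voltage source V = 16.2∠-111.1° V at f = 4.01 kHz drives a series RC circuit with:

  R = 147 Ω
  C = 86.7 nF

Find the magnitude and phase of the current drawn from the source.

Step 1 — Angular frequency: ω = 2π·f = 2π·4010 = 2.52e+04 rad/s.
Step 2 — Component impedances:
  R: Z = R = 147 Ω
  C: Z = 1/(jωC) = -j/(ω·C) = 0 - j457.8 Ω
Step 3 — Series combination: Z_total = R + C = 147 - j457.8 Ω = 480.8∠-72.2° Ω.
Step 4 — Source phasor: V = 16.2∠-111.1° V = -5.832 - j15.11 V.
Step 5 — Ohm's law: I = V / Z_total = (-5.832 - j15.11) / (147 - j457.8) = 0.02622 - j0.02116 A.
Step 6 — Convert to polar: |I| = 0.03369 A, ∠I = -38.9°.

I = 0.03369∠-38.9° A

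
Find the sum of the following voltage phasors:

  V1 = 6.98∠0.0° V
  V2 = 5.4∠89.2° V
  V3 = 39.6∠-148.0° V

Step 1 — Convert each phasor to rectangular form:
  V1 = 6.98·(cos(0.0°) + j·sin(0.0°)) = 6.98 V
  V2 = 5.4·(cos(89.2°) + j·sin(89.2°)) = 0.0754 + j5.399 V
  V3 = 39.6·(cos(-148.0°) + j·sin(-148.0°)) = -33.58 - j20.98 V
Step 2 — Sum components: V_total = -26.53 - j15.59 V.
Step 3 — Convert to polar: |V_total| = 30.77 V, ∠V_total = -149.6°.

V_total = 30.77∠-149.6° V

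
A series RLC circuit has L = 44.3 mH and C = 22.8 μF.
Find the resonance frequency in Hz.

Step 1 — Resonance condition Im(Z)=0 gives ω₀ = 1/√(LC).
Step 2 — ω₀ = 1/√(0.0443·2.28e-05) = 995 rad/s.
Step 3 — f₀ = ω₀/(2π) = 158.4 Hz.

f₀ = 158.4 Hz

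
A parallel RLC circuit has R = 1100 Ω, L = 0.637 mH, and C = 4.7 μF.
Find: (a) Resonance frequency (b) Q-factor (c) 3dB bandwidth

Step 1 — Resonance: ω₀ = 1/√(LC) = 1/√(0.000637·4.7e-06) = 1.828e+04 rad/s.
Step 2 — f₀ = ω₀/(2π) = 2909 Hz.
Step 3 — Parallel Q: Q = R/(ω₀L) = 1100/(1.828e+04·0.000637) = 94.49.
Step 4 — Bandwidth: Δω = ω₀/Q = 193.4 rad/s; BW = Δω/(2π) = 30.78 Hz.

(a) f₀ = 2909 Hz  (b) Q = 94.49  (c) BW = 30.78 Hz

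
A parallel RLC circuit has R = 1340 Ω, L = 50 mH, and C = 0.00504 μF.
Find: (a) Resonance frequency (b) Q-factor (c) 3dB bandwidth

Step 1 — Resonance: ω₀ = 1/√(LC) = 1/√(0.05·5.04e-09) = 6.299e+04 rad/s.
Step 2 — f₀ = ω₀/(2π) = 1.003e+04 Hz.
Step 3 — Parallel Q: Q = R/(ω₀L) = 1340/(6.299e+04·0.05) = 0.4254.
Step 4 — Bandwidth: Δω = ω₀/Q = 1.481e+05 rad/s; BW = Δω/(2π) = 2.357e+04 Hz.

(a) f₀ = 1.003e+04 Hz  (b) Q = 0.4254  (c) BW = 2.357e+04 Hz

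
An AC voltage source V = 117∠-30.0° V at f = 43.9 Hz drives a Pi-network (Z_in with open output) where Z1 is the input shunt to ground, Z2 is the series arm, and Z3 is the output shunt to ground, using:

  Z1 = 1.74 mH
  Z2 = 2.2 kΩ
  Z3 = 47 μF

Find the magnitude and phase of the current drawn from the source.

Step 1 — Angular frequency: ω = 2π·f = 2π·43.9 = 275.8 rad/s.
Step 2 — Component impedances:
  Z1: Z = jωL = j·275.8·0.00174 = 0 + j0.4799 Ω
  Z2: Z = R = 2200 Ω
  Z3: Z = 1/(jωC) = -j/(ω·C) = 0 - j77.14 Ω
Step 3 — With open output, the series arm Z2 and the output shunt Z3 appear in series to ground: Z2 + Z3 = 2200 - j77.14 Ω.
Step 4 — Parallel with input shunt Z1: Z_in = Z1 || (Z2 + Z3) = 0.0001046 + j0.48 Ω = 0.48∠90.0° Ω.
Step 5 — Source phasor: V = 117∠-30.0° V = 101.3 - j58.5 V.
Step 6 — Ohm's law: I = V / Z_total = (101.3 - j58.5) / (0.0001046 + j0.48) = -121.8 - j211.1 A.
Step 7 — Convert to polar: |I| = 243.8 A, ∠I = -120.0°.

I = 243.8∠-120.0° A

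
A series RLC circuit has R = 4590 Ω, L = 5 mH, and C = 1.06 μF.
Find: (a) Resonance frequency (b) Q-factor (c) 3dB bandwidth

Step 1 — Resonance: ω₀ = 1/√(LC) = 1/√(0.005·1.06e-06) = 1.374e+04 rad/s.
Step 2 — f₀ = ω₀/(2π) = 2186 Hz.
Step 3 — Series Q: Q = ω₀L/R = 1.374e+04·0.005/4590 = 0.01496.
Step 4 — Bandwidth: Δω = ω₀/Q = 9.18e+05 rad/s; BW = Δω/(2π) = 1.461e+05 Hz.

(a) f₀ = 2186 Hz  (b) Q = 0.01496  (c) BW = 1.461e+05 Hz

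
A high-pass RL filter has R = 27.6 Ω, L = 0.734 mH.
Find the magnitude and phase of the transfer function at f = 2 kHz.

Step 1 — Angular frequency: ω = 2π·2000 = 1.257e+04 rad/s.
Step 2 — Transfer function: H(jω) = jωL/(R + jωL).
Step 3 — Numerator jωL = j·9.224; denominator R + jωL = 27.6 + j9.224.
Step 4 — H = 0.1005 + j0.3006.
Step 5 — Magnitude: |H| = 0.317 (-10.0 dB); phase: φ = 71.5°.

|H| = 0.317 (-10.0 dB), φ = 71.5°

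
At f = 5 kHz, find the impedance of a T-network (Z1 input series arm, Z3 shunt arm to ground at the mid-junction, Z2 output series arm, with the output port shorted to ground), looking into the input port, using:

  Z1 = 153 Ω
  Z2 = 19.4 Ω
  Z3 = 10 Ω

Step 1 — Angular frequency: ω = 2π·f = 2π·5000 = 3.142e+04 rad/s.
Step 2 — Component impedances:
  Z1: Z = R = 153 Ω
  Z2: Z = R = 19.4 Ω
  Z3: Z = R = 10 Ω
Step 3 — With the output port shorted to ground, the output series arm Z2 runs from the junction to ground; the shunt arm Z3 also runs from the junction to ground. They appear in parallel: Z3 || Z2 = 6.599 Ω.
Step 4 — Series with input arm Z1: Z_in = Z1 + (Z3 || Z2) = 159.6 Ω = 159.6∠0.0° Ω.

Z = 159.6 Ω = 159.6∠0.0° Ω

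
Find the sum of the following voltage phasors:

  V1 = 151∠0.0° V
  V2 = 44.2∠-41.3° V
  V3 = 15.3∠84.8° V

Step 1 — Convert each phasor to rectangular form:
  V1 = 151·(cos(0.0°) + j·sin(0.0°)) = 151 V
  V2 = 44.2·(cos(-41.3°) + j·sin(-41.3°)) = 33.21 - j29.17 V
  V3 = 15.3·(cos(84.8°) + j·sin(84.8°)) = 1.387 + j15.24 V
Step 2 — Sum components: V_total = 185.6 - j13.94 V.
Step 3 — Convert to polar: |V_total| = 186.1 V, ∠V_total = -4.3°.

V_total = 186.1∠-4.3° V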